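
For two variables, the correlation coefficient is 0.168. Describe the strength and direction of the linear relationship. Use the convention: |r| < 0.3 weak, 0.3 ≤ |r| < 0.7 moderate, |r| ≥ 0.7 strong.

r = 0.168 > 0 so the relationship is positive.
|r| = 0.168, which falls in the weak range.

weak positive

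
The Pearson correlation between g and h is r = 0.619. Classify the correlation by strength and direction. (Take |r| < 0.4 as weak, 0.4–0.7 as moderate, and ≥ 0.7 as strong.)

r = 0.619 > 0 so the relationship is positive.
|r| = 0.619, which falls in the moderate range.

moderate positive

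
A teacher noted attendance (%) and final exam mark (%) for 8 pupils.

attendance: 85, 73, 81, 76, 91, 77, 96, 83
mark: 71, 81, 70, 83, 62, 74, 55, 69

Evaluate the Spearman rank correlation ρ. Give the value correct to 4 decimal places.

-0.9048

Rank attendance: 6, 1, 4, 2, 7, 3, 8, 5
Rank mark: 5, 7, 4, 8, 2, 6, 1, 3
d = rank(attendance) − rank(mark): 1, -6, 0, -6, 5, -3, 7, 2; Σd² = 160
ρ = 1 − 6Σd² / [n(n²−1)] = 1 − 6×160 / (8×63) = 1 − 960/504 ≈ -0.9048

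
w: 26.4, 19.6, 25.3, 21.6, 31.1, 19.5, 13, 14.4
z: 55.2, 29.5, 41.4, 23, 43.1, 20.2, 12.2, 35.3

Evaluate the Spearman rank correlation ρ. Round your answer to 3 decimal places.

Rank w: 7, 4, 6, 5, 8, 3, 1, 2
Rank z: 8, 4, 6, 3, 7, 2, 1, 5
d = rank(w) − rank(z): -1, 0, 0, 2, 1, 1, 0, -3; Σd² = 16
ρ = 1 − 6Σd² / [n(n²−1)] = 1 − 6×16 / (8×63) = 1 − 96/504 ≈ 0.810

0.810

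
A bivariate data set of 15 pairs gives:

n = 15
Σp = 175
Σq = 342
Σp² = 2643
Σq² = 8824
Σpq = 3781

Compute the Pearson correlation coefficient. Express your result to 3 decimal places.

-0.266

r = (nΣpq − ΣpΣq) / √[(nΣp² − (Σp)²)(nΣq² − (Σq)²)]
Numerator: 15×3781 − 175×342 = -3135
Denominator: √[(39645 − 30625)(132360 − 116964)] = √[9020 × 15396] = 11784.3931
r = -3135 / 11784.3931 ≈ -0.266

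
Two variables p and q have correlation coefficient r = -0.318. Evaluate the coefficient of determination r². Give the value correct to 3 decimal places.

r² = (-0.318)² = 0.101

0.101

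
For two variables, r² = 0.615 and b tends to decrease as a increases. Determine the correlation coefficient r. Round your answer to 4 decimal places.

|r| = √0.615 = 0.7842
The association is negative, so r = −0.7842.

-0.7842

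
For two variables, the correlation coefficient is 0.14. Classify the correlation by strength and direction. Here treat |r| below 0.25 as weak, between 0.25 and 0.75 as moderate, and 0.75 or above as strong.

weak positive

r = 0.14 > 0 so the relationship is positive.
|r| = 0.14, which falls in the weak range.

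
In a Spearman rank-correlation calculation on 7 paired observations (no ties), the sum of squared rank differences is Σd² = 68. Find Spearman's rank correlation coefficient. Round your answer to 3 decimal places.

-0.214

ρ = 1 − 6Σd² / [n(n²−1)] = 1 − 6×68 / (7×48)
  = 1 − 408/336 = 1 − 1.2143 ≈ -0.214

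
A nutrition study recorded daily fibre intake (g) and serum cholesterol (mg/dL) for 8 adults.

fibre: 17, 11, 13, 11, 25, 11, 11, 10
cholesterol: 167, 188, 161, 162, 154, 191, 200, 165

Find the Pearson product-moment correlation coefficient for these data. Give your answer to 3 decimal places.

-0.544

n = 8, Σx = 109, Σy = 1388, Σx² = 1667, Σy² = 242820, Σxy = 18583
nΣxy − ΣxΣy = 148664 − 151292 = -2628
nΣx² − (Σx)² = 13336 − 11881 = 1455; nΣy² − (Σy)² = 1942560 − 1926544 = 16016
r = -2628 / √(1455 × 16016) = -2628 / 4827.3471 ≈ -0.544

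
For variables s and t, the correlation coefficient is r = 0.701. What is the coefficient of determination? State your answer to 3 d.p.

0.491

r² = (0.701)² = 0.491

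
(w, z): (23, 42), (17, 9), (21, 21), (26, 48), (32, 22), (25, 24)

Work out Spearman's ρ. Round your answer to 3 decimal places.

Rank w: 3, 1, 2, 5, 6, 4
Rank z: 5, 1, 2, 6, 3, 4
d = rank(w) − rank(z): -2, 0, 0, -1, 3, 0; Σd² = 14
ρ = 1 − 6Σd² / [n(n²−1)] = 1 − 6×14 / (6×35) = 1 − 84/210 ≈ 0.600

0.600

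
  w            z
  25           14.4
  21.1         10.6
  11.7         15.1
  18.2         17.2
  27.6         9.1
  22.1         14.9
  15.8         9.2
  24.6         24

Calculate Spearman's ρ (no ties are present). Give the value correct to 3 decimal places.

-0.238

Rank w: 7, 4, 1, 3, 8, 5, 2, 6
Rank z: 4, 3, 6, 7, 1, 5, 2, 8
d = rank(w) − rank(z): 3, 1, -5, -4, 7, 0, 0, -2; Σd² = 104
ρ = 1 − 6Σd² / [n(n²−1)] = 1 − 6×104 / (8×63) = 1 − 624/504 ≈ -0.238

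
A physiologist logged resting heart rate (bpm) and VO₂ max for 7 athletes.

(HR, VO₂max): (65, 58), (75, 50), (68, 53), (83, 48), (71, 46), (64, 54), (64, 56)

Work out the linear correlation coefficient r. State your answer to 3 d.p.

n = 7, Σx = 490, Σy = 365, Σx² = 34596, Σy² = 19145, Σxy = 25414
nΣxy − ΣxΣy = 177898 − 178850 = -952
nΣx² − (Σx)² = 242172 − 240100 = 2072; nΣy² − (Σy)² = 134015 − 133225 = 790
r = -952 / √(2072 × 790) = -952 / 1279.4061 ≈ -0.744

-0.744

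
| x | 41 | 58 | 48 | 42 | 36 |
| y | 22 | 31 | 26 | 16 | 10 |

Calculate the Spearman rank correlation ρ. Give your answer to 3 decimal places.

Rank x: 2, 5, 4, 3, 1
Rank y: 3, 5, 4, 2, 1
d = rank(x) − rank(y): -1, 0, 0, 1, 0; Σd² = 2
ρ = 1 − 6Σd² / [n(n²−1)] = 1 − 6×2 / (5×24) = 1 − 12/120 ≈ 0.900

0.900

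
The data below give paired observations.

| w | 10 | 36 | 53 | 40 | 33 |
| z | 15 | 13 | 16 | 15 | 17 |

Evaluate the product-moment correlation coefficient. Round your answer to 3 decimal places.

0.136

n = 5, Σw = 172, Σz = 76, Σw² = 6894, Σz² = 1164, Σwz = 2627
nΣwz − ΣwΣz = 13135 − 13072 = 63
nΣw² − (Σw)² = 34470 − 29584 = 4886; nΣz² − (Σz)² = 5820 − 5776 = 44
r = 63 / √(4886 × 44) = 63 / 463.6637 ≈ 0.136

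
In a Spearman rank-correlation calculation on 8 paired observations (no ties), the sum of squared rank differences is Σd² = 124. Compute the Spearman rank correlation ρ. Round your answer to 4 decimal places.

ρ = 1 − 6Σd² / [n(n²−1)] = 1 − 6×124 / (8×63)
  = 1 − 744/504 = 1 − 1.47619 ≈ -0.4762

-0.4762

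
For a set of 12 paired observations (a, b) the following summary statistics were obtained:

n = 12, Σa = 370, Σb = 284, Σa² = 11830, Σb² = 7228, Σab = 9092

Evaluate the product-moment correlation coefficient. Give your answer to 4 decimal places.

r = (nΣab − ΣaΣb) / √[(nΣa² − (Σa)²)(nΣb² − (Σb)²)]
Numerator: 12×9092 − 370×284 = 4024
Denominator: √[(141960 − 136900)(86736 − 80656)] = √[5060 × 6080] = 5546.6026
r = 4024 / 5546.6026 ≈ 0.7255

0.7255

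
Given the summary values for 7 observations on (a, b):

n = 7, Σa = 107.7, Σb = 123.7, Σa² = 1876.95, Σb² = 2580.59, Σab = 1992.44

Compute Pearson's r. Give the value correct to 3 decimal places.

0.303

r = (nΣab − ΣaΣb) / √[(nΣa² − (Σa)²)(nΣb² − (Σb)²)]
Numerator: 7×1992.44 − 107.7×123.7 = 624.59
Denominator: √[(13138.65 − 11599.29)(18064.13 − 15301.69)] = √[1539.36 × 2762.44] = 2062.1323
r = 624.59 / 2062.1323 ≈ 0.303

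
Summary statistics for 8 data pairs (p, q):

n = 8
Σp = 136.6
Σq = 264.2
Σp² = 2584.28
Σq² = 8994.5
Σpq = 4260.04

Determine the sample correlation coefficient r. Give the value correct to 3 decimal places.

-0.965

r = (nΣpq − ΣpΣq) / √[(nΣp² − (Σp)²)(nΣq² − (Σq)²)]
Numerator: 8×4260.04 − 136.6×264.2 = -2009.4
Denominator: √[(20674.24 − 18659.56)(71956 − 69801.64)] = √[2014.68 × 2154.36] = 2083.3497
r = -2009.4 / 2083.3497 ≈ -0.965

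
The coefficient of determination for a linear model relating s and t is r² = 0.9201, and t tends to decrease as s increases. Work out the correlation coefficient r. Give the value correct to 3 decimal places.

|r| = √0.9201 = 0.959
The association is negative, so r = −0.959.

-0.959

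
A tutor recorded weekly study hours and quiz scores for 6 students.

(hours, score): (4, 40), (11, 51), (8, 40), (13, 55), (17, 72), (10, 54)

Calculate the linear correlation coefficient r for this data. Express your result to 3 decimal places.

n = 6, Σx = 63, Σy = 312, Σx² = 759, Σy² = 16926, Σxy = 3520
nΣxy − ΣxΣy = 21120 − 19656 = 1464
nΣx² − (Σx)² = 4554 − 3969 = 585; nΣy² − (Σy)² = 101556 − 97344 = 4212
r = 1464 / √(585 × 4212) = 1464 / 1569.7197 ≈ 0.933

0.933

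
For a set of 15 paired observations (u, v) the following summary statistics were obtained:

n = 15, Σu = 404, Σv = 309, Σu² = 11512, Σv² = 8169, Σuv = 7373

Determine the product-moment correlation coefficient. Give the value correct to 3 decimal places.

-0.890

r = (nΣuv − ΣuΣv) / √[(nΣu² − (Σu)²)(nΣv² − (Σv)²)]
Numerator: 15×7373 − 404×309 = -14241
Denominator: √[(172680 − 163216)(122535 − 95481)] = √[9464 × 27054] = 16001.2205
r = -14241 / 16001.2205 ≈ -0.890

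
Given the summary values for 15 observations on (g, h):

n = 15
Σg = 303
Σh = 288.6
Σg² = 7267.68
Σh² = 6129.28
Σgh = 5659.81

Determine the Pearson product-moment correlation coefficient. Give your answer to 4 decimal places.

-0.2089

r = (nΣgh − ΣgΣh) / √[(nΣg² − (Σg)²)(nΣh² − (Σh)²)]
Numerator: 15×5659.81 − 303×288.6 = -2548.65
Denominator: √[(109015.2 − 91809)(91939.2 − 83289.96)] = √[17206.2 × 8649.24] = 12199.2030
r = -2548.65 / 12199.2030 ≈ -0.2089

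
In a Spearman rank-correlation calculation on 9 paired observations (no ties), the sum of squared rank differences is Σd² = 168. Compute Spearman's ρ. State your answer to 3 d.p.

-0.400

ρ = 1 − 6Σd² / [n(n²−1)] = 1 − 6×168 / (9×80)
  = 1 − 1008/720 = 1 − 1.4000 ≈ -0.400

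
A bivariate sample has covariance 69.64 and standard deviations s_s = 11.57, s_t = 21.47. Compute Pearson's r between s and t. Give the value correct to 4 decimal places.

r = Cov(s,t) / (s_s · s_t) = 69.64 / (11.57 × 21.47)
  = 69.64 / 248.4079 ≈ 0.2803

0.2803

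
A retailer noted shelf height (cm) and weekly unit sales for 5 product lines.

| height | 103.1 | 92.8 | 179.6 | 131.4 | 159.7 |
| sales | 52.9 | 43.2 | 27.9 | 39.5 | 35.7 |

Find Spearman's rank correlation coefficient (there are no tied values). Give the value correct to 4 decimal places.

Rank height: 2, 1, 5, 3, 4
Rank sales: 5, 4, 1, 3, 2
d = rank(height) − rank(sales): -3, -3, 4, 0, 2; Σd² = 38
ρ = 1 − 6Σd² / [n(n²−1)] = 1 − 6×38 / (5×24) = 1 − 228/120 ≈ -0.9000

-0.9000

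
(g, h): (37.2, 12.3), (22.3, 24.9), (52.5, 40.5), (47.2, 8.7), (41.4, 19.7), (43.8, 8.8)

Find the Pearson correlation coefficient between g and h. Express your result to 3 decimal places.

n = 6, Σg = 244.4, Σh = 114.9, Σg² = 10497.62, Σh² = 2952.77, Σgh = 4750.74
nΣgh − ΣgΣh = 28504.44 − 28081.56 = 422.88
nΣg² − (Σg)² = 62985.72 − 59731.36 = 3254.36; nΣh² − (Σh)² = 17716.62 − 13202.01 = 4514.61
r = 422.88 / √(3254.36 × 4514.61) = 422.88 / 3833.0362 ≈ 0.110

0.110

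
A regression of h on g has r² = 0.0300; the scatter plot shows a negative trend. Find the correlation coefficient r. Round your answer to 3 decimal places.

|r| = √0.0300 = 0.173
The association is negative, so r = −0.173.

-0.173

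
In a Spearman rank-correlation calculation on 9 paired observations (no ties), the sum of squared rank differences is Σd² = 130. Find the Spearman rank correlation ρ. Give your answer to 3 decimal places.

ρ = 1 − 6Σd² / [n(n²−1)] = 1 − 6×130 / (9×80)
  = 1 − 780/720 = 1 − 1.0833 ≈ -0.083

-0.083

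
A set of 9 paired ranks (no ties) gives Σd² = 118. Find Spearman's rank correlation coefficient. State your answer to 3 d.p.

ρ = 1 − 6Σd² / [n(n²−1)] = 1 − 6×118 / (9×80)
  = 1 − 708/720 = 1 − 0.9833 ≈ 0.017

0.017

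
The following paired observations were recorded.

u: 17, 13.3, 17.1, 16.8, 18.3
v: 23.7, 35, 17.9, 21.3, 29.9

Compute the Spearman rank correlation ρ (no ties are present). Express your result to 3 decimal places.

-0.300

Rank u: 3, 1, 4, 2, 5
Rank v: 3, 5, 1, 2, 4
d = rank(u) − rank(v): 0, -4, 3, 0, 1; Σd² = 26
ρ = 1 − 6Σd² / [n(n²−1)] = 1 − 6×26 / (5×24) = 1 − 156/120 ≈ -0.300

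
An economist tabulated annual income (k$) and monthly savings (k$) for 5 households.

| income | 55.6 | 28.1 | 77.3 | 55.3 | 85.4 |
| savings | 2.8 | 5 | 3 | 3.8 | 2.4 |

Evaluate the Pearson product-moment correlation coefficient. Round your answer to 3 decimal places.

n = 5, Σx = 301.7, Σy = 17, Σx² = 20207.51, Σy² = 62.04, Σxy = 943.18
nΣxy − ΣxΣy = 4715.9 − 5128.9 = -413
nΣx² − (Σx)² = 101037.55 − 91022.89 = 10014.66; nΣy² − (Σy)² = 310.2 − 289 = 21.2
r = -413 / √(10014.66 × 21.2) = -413 / 460.7720 ≈ -0.896

-0.896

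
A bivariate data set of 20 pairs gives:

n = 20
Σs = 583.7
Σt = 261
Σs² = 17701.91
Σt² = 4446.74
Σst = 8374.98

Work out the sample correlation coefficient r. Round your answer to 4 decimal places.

r = (nΣst − ΣsΣt) / √[(nΣs² − (Σs)²)(nΣt² − (Σt)²)]
Numerator: 20×8374.98 − 583.7×261 = 15153.9
Denominator: √[(354038.2 − 340705.69)(88934.8 − 68121)] = √[13332.51 × 20813.8] = 16658.3372
r = 15153.9 / 16658.3372 ≈ 0.9097

0.9097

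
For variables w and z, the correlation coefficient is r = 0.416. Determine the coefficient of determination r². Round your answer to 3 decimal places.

r² = (0.416)² = 0.173

0.173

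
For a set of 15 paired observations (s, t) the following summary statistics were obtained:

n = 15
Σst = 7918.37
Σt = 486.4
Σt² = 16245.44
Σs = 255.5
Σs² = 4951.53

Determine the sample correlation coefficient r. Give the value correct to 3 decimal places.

-0.688

r = (nΣst − ΣsΣt) / √[(nΣs² − (Σs)²)(nΣt² − (Σt)²)]
Numerator: 15×7918.37 − 255.5×486.4 = -5499.65
Denominator: √[(74272.95 − 65280.25)(243681.6 − 236584.96)] = √[8992.7 × 7096.64] = 7988.6141
r = -5499.65 / 7988.6141 ≈ -0.688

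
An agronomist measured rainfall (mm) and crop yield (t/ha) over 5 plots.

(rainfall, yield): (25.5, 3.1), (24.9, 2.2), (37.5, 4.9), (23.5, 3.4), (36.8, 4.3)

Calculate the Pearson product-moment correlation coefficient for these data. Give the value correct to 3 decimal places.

n = 5, Σx = 148.2, Σy = 17.9, Σx² = 4583, Σy² = 68.51, Σxy = 555.72
nΣxy − ΣxΣy = 2778.6 − 2652.78 = 125.82
nΣx² − (Σx)² = 22915 − 21963.24 = 951.76; nΣy² − (Σy)² = 342.55 − 320.41 = 22.14
r = 125.82 / √(951.76 × 22.14) = 125.82 / 145.1619 ≈ 0.867

0.867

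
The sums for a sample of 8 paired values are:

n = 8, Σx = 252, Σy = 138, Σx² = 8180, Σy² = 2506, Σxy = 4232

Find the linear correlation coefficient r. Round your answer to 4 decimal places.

-0.6599

r = (nΣxy − ΣxΣy) / √[(nΣx² − (Σx)²)(nΣy² − (Σy)²)]
Numerator: 8×4232 − 252×138 = -920
Denominator: √[(65440 − 63504)(20048 − 19044)] = √[1936 × 1004] = 1394.1822
r = -920 / 1394.1822 ≈ -0.6599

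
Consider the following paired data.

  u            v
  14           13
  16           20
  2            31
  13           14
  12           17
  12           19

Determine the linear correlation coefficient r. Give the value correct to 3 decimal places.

n = 6, Σu = 69, Σv = 114, Σu² = 913, Σv² = 2376, Σuv = 1178
nΣuv − ΣuΣv = 7068 − 7866 = -798
nΣu² − (Σu)² = 5478 − 4761 = 717; nΣv² − (Σv)² = 14256 − 12996 = 1260
r = -798 / √(717 × 1260) = -798 / 950.4841 ≈ -0.840

-0.840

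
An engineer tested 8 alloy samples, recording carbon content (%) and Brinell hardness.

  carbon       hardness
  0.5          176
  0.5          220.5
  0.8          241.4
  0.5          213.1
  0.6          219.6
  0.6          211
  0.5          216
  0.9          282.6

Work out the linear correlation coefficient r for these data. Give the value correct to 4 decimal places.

n = 8, Σx = 4.9, Σy = 1780.2, Σx² = 3.17, Σy² = 402545.74, Σxy = 1118.62
nΣxy − ΣxΣy = 8948.96 − 8722.98 = 225.98
nΣx² − (Σx)² = 25.36 − 24.01 = 1.35; nΣy² − (Σy)² = 3220365.92 − 3169112.04 = 51253.88
r = 225.98 / √(1.35 × 51253.88) = 225.98 / 263.0451 ≈ 0.8591

0.8591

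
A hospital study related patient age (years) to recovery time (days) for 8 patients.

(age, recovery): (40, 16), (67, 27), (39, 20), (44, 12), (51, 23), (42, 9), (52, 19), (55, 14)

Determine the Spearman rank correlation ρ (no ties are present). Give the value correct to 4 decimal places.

0.3095

Rank age: 2, 8, 1, 4, 5, 3, 6, 7
Rank recovery: 4, 8, 6, 2, 7, 1, 5, 3
d = rank(age) − rank(recovery): -2, 0, -5, 2, -2, 2, 1, 4; Σd² = 58
ρ = 1 − 6Σd² / [n(n²−1)] = 1 − 6×58 / (8×63) = 1 − 348/504 ≈ 0.3095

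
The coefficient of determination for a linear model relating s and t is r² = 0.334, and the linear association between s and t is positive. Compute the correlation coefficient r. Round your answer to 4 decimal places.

0.5779

|r| = √0.334 = 0.5779
The association is positive, so r = 0.5779.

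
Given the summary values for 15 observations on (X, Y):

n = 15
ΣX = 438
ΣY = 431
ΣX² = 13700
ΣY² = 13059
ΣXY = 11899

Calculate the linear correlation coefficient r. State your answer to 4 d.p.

-0.8754

r = (nΣXY − ΣXΣY) / √[(nΣX² − (ΣX)²)(nΣY² − (ΣY)²)]
Numerator: 15×11899 − 438×431 = -10293
Denominator: √[(205500 − 191844)(195885 − 185761)] = √[13656 × 10124] = 11758.1182
r = -10293 / 11758.1182 ≈ -0.8754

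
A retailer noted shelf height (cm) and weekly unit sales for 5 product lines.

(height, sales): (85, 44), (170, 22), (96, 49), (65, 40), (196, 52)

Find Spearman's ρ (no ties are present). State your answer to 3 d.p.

0.400

Rank height: 2, 4, 3, 1, 5
Rank sales: 3, 1, 4, 2, 5
d = rank(height) − rank(sales): -1, 3, -1, -1, 0; Σd² = 12
ρ = 1 − 6Σd² / [n(n²−1)] = 1 − 6×12 / (5×24) = 1 − 72/120 ≈ 0.400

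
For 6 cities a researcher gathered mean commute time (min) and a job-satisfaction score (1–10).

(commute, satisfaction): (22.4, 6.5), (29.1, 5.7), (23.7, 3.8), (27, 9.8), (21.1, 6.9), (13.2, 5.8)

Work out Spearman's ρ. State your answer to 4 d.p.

-0.1429

Rank commute: 3, 6, 4, 5, 2, 1
Rank satisfaction: 4, 2, 1, 6, 5, 3
d = rank(commute) − rank(satisfaction): -1, 4, 3, -1, -3, -2; Σd² = 40
ρ = 1 − 6Σd² / [n(n²−1)] = 1 − 6×40 / (6×35) = 1 − 240/210 ≈ -0.1429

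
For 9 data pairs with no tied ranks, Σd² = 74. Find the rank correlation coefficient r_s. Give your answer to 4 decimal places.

ρ = 1 − 6Σd² / [n(n²−1)] = 1 − 6×74 / (9×80)
  = 1 − 444/720 = 1 − 0.61667 ≈ 0.3833

0.3833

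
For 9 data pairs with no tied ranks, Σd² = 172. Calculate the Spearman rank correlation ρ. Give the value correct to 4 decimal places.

-0.4333

ρ = 1 − 6Σd² / [n(n²−1)] = 1 − 6×172 / (9×80)
  = 1 − 1032/720 = 1 − 1.43333 ≈ -0.4333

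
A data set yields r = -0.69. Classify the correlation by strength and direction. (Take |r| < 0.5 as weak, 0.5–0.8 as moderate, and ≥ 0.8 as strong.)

moderate negative

r = -0.69 < 0 so the relationship is negative.
|r| = 0.69, which falls in the moderate range.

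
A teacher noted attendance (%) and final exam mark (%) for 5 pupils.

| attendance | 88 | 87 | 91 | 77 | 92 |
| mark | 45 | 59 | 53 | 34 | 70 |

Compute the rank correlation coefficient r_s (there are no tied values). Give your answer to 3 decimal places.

0.700

Rank attendance: 3, 2, 4, 1, 5
Rank mark: 2, 4, 3, 1, 5
d = rank(attendance) − rank(mark): 1, -2, 1, 0, 0; Σd² = 6
ρ = 1 − 6Σd² / [n(n²−1)] = 1 − 6×6 / (5×24) = 1 − 36/120 ≈ 0.700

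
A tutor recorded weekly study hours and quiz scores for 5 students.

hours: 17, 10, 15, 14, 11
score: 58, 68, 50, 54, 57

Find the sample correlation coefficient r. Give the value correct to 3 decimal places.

n = 5, Σx = 67, Σy = 287, Σx² = 931, Σy² = 16653, Σxy = 3799
nΣxy − ΣxΣy = 18995 − 19229 = -234
nΣx² − (Σx)² = 4655 − 4489 = 166; nΣy² − (Σy)² = 83265 − 82369 = 896
r = -234 / √(166 × 896) = -234 / 385.6631 ≈ -0.607

-0.607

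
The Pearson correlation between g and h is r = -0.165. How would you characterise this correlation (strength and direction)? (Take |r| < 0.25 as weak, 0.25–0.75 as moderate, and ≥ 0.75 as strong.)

r = -0.165 < 0 so the relationship is negative.
|r| = 0.165, which falls in the weak range.

weak negative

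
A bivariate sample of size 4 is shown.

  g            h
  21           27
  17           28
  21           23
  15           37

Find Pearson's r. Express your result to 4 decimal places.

n = 4, Σg = 74, Σh = 115, Σg² = 1396, Σh² = 3411, Σgh = 2081
nΣgh − ΣgΣh = 8324 − 8510 = -186
nΣg² − (Σg)² = 5584 − 5476 = 108; nΣh² − (Σh)² = 13644 − 13225 = 419
r = -186 / √(108 × 419) = -186 / 212.7252 ≈ -0.8744

-0.8744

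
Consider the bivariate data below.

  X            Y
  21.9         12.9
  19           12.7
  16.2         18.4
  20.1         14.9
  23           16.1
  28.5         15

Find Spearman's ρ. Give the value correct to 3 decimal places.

Rank X: 4, 2, 1, 3, 5, 6
Rank Y: 2, 1, 6, 3, 5, 4
d = rank(X) − rank(Y): 2, 1, -5, 0, 0, 2; Σd² = 34
ρ = 1 − 6Σd² / [n(n²−1)] = 1 − 6×34 / (6×35) = 1 − 204/210 ≈ 0.029

0.029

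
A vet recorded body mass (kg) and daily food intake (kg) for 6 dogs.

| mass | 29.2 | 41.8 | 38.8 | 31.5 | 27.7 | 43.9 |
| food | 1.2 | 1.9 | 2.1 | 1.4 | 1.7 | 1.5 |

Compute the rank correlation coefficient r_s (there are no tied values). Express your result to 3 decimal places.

0.314

Rank mass: 2, 5, 4, 3, 1, 6
Rank food: 1, 5, 6, 2, 4, 3
d = rank(mass) − rank(food): 1, 0, -2, 1, -3, 3; Σd² = 24
ρ = 1 − 6Σd² / [n(n²−1)] = 1 − 6×24 / (6×35) = 1 − 144/210 ≈ 0.314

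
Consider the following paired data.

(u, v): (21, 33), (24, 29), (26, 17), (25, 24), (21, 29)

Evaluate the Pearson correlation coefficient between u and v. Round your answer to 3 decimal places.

-0.862

n = 5, Σu = 117, Σv = 132, Σu² = 2759, Σv² = 3636, Σuv = 3040
nΣuv − ΣuΣv = 15200 − 15444 = -244
nΣu² − (Σu)² = 13795 − 13689 = 106; nΣv² − (Σv)² = 18180 − 17424 = 756
r = -244 / √(106 × 756) = -244 / 283.0830 ≈ -0.862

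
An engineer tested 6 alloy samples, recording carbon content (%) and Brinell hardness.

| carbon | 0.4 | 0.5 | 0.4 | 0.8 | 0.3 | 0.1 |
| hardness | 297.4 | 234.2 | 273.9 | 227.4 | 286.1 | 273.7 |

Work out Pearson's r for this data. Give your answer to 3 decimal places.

-0.698

n = 6, Σx = 2.5, Σy = 1592.7, Σx² = 1.31, Σy² = 426793.27, Σxy = 640.74
nΣxy − ΣxΣy = 3844.44 − 3981.75 = -137.31
nΣx² − (Σx)² = 7.86 − 6.25 = 1.61; nΣy² − (Σy)² = 2560759.62 − 2536693.29 = 24066.33
r = -137.31 / √(1.61 × 24066.33) = -137.31 / 196.8420 ≈ -0.698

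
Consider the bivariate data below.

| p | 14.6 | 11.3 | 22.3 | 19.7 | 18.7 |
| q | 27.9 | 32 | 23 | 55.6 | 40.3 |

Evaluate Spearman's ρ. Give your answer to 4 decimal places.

-0.1000

Rank p: 2, 1, 5, 4, 3
Rank q: 2, 3, 1, 5, 4
d = rank(p) − rank(q): 0, -2, 4, -1, -1; Σd² = 22
ρ = 1 − 6Σd² / [n(n²−1)] = 1 − 6×22 / (5×24) = 1 − 132/120 ≈ -0.1000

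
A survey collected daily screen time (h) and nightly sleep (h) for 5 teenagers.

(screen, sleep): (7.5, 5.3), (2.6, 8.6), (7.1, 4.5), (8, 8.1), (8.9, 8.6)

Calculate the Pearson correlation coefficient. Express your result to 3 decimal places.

-0.206

n = 5, Σx = 34.1, Σy = 35.1, Σx² = 256.63, Σy² = 261.87, Σxy = 235.4
nΣxy − ΣxΣy = 1177 − 1196.91 = -19.91
nΣx² − (Σx)² = 1283.15 − 1162.81 = 120.34; nΣy² − (Σy)² = 1309.35 − 1232.01 = 77.34
r = -19.91 / √(120.34 × 77.34) = -19.91 / 96.4733 ≈ -0.206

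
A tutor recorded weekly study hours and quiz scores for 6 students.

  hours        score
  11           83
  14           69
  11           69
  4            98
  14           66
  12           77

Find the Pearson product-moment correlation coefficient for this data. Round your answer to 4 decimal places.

-0.9181

n = 6, Σx = 66, Σy = 462, Σx² = 794, Σy² = 36300, Σxy = 4878
nΣxy − ΣxΣy = 29268 − 30492 = -1224
nΣx² − (Σx)² = 4764 − 4356 = 408; nΣy² − (Σy)² = 217800 − 213444 = 4356
r = -1224 / √(408 × 4356) = -1224 / 1333.1347 ≈ -0.9181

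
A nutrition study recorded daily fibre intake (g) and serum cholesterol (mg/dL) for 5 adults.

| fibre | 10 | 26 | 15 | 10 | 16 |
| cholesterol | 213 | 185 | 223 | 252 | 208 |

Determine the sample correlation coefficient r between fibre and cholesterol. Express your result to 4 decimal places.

n = 5, Σx = 77, Σy = 1081, Σx² = 1357, Σy² = 236091, Σxy = 16133
nΣxy − ΣxΣy = 80665 − 83237 = -2572
nΣx² − (Σx)² = 6785 − 5929 = 856; nΣy² − (Σy)² = 1180455 − 1168561 = 11894
r = -2572 / √(856 × 11894) = -2572 / 3190.8093 ≈ -0.8061

-0.8061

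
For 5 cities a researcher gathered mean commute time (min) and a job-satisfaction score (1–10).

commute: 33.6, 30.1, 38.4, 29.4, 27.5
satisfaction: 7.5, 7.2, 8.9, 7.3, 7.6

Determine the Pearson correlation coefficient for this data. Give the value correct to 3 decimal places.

0.827

n = 5, Σx = 159, Σy = 38.5, Σx² = 5130.14, Σy² = 298.35, Σxy = 1234.1
nΣxy − ΣxΣy = 6170.5 − 6121.5 = 49
nΣx² − (Σx)² = 25650.7 − 25281 = 369.7; nΣy² − (Σy)² = 1491.75 − 1482.25 = 9.5
r = 49 / √(369.7 × 9.5) = 49 / 59.2634 ≈ 0.827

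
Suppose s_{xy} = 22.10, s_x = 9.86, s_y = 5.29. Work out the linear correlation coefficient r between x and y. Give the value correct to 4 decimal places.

r = Cov(x,y) / (s_x · s_y) = 22.10 / (9.86 × 5.29)
  = 22.10 / 52.1594 ≈ 0.4237

0.4237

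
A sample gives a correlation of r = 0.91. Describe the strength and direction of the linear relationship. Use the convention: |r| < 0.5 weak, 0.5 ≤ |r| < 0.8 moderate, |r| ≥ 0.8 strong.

r = 0.91 > 0 so the relationship is positive.
|r| = 0.91, which falls in the strong range.

strong positive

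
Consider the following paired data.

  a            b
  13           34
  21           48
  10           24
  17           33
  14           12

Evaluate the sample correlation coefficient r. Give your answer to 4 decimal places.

0.6914

n = 5, Σa = 75, Σb = 151, Σa² = 1195, Σb² = 5269, Σab = 2419
nΣab − ΣaΣb = 12095 − 11325 = 770
nΣa² − (Σa)² = 5975 − 5625 = 350; nΣb² − (Σb)² = 26345 − 22801 = 3544
r = 770 / √(350 × 3544) = 770 / 1113.7325 ≈ 0.6914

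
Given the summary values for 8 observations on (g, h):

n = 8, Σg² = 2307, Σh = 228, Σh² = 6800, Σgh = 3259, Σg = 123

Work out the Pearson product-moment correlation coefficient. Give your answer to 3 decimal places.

r = (nΣgh − ΣgΣh) / √[(nΣg² − (Σg)²)(nΣh² − (Σh)²)]
Numerator: 8×3259 − 123×228 = -1972
Denominator: √[(18456 − 15129)(54400 − 51984)] = √[3327 × 2416] = 2835.1423
r = -1972 / 2835.1423 ≈ -0.696

-0.696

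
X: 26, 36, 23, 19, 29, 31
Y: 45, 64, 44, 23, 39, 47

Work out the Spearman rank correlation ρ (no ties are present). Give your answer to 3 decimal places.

Rank X: 3, 6, 2, 1, 4, 5
Rank Y: 4, 6, 3, 1, 2, 5
d = rank(X) − rank(Y): -1, 0, -1, 0, 2, 0; Σd² = 6
ρ = 1 − 6Σd² / [n(n²−1)] = 1 − 6×6 / (6×35) = 1 − 36/210 ≈ 0.829

0.829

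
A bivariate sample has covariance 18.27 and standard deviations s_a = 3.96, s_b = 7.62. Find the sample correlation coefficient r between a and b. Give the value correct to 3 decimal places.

0.605

r = Cov(a,b) / (s_a · s_b) = 18.27 / (3.96 × 7.62)
  = 18.27 / 30.1752 ≈ 0.605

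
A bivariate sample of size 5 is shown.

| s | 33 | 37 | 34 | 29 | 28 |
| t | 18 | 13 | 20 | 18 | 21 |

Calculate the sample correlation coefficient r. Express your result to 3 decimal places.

n = 5, Σs = 161, Σt = 90, Σs² = 5239, Σt² = 1658, Σst = 2865
nΣst − ΣsΣt = 14325 − 14490 = -165
nΣs² − (Σs)² = 26195 − 25921 = 274; nΣt² − (Σt)² = 8290 − 8100 = 190
r = -165 / √(274 × 190) = -165 / 228.1666 ≈ -0.723

-0.723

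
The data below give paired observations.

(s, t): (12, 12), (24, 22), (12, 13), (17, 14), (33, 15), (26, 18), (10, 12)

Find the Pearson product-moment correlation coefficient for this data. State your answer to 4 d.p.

0.6264

n = 7, Σs = 134, Σt = 106, Σs² = 3018, Σt² = 1686, Σst = 2149
nΣst − ΣsΣt = 15043 − 14204 = 839
nΣs² − (Σs)² = 21126 − 17956 = 3170; nΣt² − (Σt)² = 11802 − 11236 = 566
r = 839 / √(3170 × 566) = 839 / 1339.4850 ≈ 0.6264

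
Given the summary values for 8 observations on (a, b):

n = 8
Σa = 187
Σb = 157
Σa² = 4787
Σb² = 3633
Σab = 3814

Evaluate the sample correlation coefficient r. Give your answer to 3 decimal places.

r = (nΣab − ΣaΣb) / √[(nΣa² − (Σa)²)(nΣb² − (Σb)²)]
Numerator: 8×3814 − 187×157 = 1153
Denominator: √[(38296 − 34969)(29064 − 24649)] = √[3327 × 4415] = 3832.5846
r = 1153 / 3832.5846 ≈ 0.301

0.301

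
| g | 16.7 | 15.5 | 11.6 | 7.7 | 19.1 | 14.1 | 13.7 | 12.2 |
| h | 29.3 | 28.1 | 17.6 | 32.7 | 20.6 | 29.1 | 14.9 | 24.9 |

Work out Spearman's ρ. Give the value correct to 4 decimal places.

Rank g: 7, 6, 2, 1, 8, 5, 4, 3
Rank h: 7, 5, 2, 8, 3, 6, 1, 4
d = rank(g) − rank(h): 0, 1, 0, -7, 5, -1, 3, -1; Σd² = 86
ρ = 1 − 6Σd² / [n(n²−1)] = 1 − 6×86 / (8×63) = 1 − 516/504 ≈ -0.0238

-0.0238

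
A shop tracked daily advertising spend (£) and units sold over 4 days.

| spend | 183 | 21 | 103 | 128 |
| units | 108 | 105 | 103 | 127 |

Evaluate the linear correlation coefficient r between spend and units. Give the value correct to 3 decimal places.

0.295

n = 4, Σx = 435, Σy = 443, Σx² = 60923, Σy² = 49427, Σxy = 48834
nΣxy − ΣxΣy = 195336 − 192705 = 2631
nΣx² − (Σx)² = 243692 − 189225 = 54467; nΣy² − (Σy)² = 197708 − 196249 = 1459
r = 2631 / √(54467 × 1459) = 2631 / 8914.4463 ≈ 0.295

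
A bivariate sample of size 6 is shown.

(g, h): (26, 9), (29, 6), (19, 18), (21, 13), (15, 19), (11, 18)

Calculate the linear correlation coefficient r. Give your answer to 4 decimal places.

-0.9237

n = 6, Σg = 121, Σh = 83, Σg² = 2665, Σh² = 1295, Σgh = 1506
nΣgh − ΣgΣh = 9036 − 10043 = -1007
nΣg² − (Σg)² = 15990 − 14641 = 1349; nΣh² − (Σh)² = 7770 − 6889 = 881
r = -1007 / √(1349 × 881) = -1007 / 1090.1693 ≈ -0.9237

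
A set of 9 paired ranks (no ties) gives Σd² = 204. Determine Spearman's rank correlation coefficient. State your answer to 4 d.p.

-0.7000

ρ = 1 − 6Σd² / [n(n²−1)] = 1 − 6×204 / (9×80)
  = 1 − 1224/720 = 1 − 1.70000 ≈ -0.7000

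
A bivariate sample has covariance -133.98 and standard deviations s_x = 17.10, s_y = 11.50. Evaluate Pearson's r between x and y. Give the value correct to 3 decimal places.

-0.681

r = Cov(x,y) / (s_x · s_y) = -133.98 / (17.10 × 11.50)
  = -133.98 / 196.6500 ≈ -0.681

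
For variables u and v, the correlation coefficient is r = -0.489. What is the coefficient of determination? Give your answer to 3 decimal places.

0.239

r² = (-0.489)² = 0.239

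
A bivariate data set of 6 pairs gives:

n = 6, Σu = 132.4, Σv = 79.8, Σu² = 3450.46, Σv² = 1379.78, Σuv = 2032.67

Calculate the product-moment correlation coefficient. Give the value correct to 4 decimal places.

0.6622

r = (nΣuv − ΣuΣv) / √[(nΣu² − (Σu)²)(nΣv² − (Σv)²)]
Numerator: 6×2032.67 − 132.4×79.8 = 1630.5
Denominator: √[(20702.76 − 17529.76)(8278.68 − 6368.04)] = √[3173 × 1910.64] = 2462.2065
r = 1630.5 / 2462.2065 ≈ 0.6622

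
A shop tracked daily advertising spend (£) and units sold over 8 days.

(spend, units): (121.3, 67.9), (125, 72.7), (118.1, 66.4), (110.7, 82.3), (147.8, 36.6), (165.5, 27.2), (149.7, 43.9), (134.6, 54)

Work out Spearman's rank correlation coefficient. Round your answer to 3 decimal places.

Rank spend: 3, 4, 2, 1, 6, 8, 7, 5
Rank units: 6, 7, 5, 8, 2, 1, 3, 4
d = rank(spend) − rank(units): -3, -3, -3, -7, 4, 7, 4, 1; Σd² = 158
ρ = 1 − 6Σd² / [n(n²−1)] = 1 − 6×158 / (8×63) = 1 − 948/504 ≈ -0.881

-0.881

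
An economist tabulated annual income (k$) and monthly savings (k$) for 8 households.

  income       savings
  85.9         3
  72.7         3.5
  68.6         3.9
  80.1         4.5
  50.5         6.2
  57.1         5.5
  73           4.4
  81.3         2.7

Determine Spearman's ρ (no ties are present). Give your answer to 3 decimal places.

-0.762

Rank income: 8, 4, 3, 6, 1, 2, 5, 7
Rank savings: 2, 3, 4, 6, 8, 7, 5, 1
d = rank(income) − rank(savings): 6, 1, -1, 0, -7, -5, 0, 6; Σd² = 148
ρ = 1 − 6Σd² / [n(n²−1)] = 1 − 6×148 / (8×63) = 1 − 888/504 ≈ -0.762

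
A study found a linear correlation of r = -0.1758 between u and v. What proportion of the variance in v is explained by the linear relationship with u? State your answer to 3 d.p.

r² = (-0.1758)² = 0.031

0.031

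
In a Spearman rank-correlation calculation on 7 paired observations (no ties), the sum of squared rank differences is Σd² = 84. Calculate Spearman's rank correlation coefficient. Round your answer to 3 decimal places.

ρ = 1 − 6Σd² / [n(n²−1)] = 1 − 6×84 / (7×48)
  = 1 − 504/336 = 1 − 1.5000 ≈ -0.500

-0.500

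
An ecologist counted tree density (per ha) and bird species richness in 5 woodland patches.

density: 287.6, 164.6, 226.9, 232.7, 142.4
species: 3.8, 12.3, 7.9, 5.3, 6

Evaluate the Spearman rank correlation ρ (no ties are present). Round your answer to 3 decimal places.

-0.700

Rank density: 5, 2, 3, 4, 1
Rank species: 1, 5, 4, 2, 3
d = rank(density) − rank(species): 4, -3, -1, 2, -2; Σd² = 34
ρ = 1 − 6Σd² / [n(n²−1)] = 1 − 6×34 / (5×24) = 1 − 204/120 ≈ -0.700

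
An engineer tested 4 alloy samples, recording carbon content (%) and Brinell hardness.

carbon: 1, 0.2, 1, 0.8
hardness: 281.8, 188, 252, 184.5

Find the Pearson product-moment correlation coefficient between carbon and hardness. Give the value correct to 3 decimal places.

n = 4, Σx = 3, Σy = 906.3, Σx² = 2.68, Σy² = 212299.49, Σxy = 719
nΣxy − ΣxΣy = 2876 − 2718.9 = 157.1
nΣx² − (Σx)² = 10.72 − 9 = 1.72; nΣy² − (Σy)² = 849197.96 − 821379.69 = 27818.27
r = 157.1 / √(1.72 × 27818.27) = 157.1 / 218.7405 ≈ 0.718

0.718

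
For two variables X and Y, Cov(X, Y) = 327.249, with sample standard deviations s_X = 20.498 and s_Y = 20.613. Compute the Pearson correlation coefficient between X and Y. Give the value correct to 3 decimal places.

r = Cov(X,Y) / (s_X · s_Y) = 327.249 / (20.498 × 20.613)
  = 327.249 / 422.5253 ≈ 0.775

0.775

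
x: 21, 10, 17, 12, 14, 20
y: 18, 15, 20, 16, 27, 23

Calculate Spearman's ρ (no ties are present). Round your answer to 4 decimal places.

Rank x: 6, 1, 4, 2, 3, 5
Rank y: 3, 1, 4, 2, 6, 5
d = rank(x) − rank(y): 3, 0, 0, 0, -3, 0; Σd² = 18
ρ = 1 − 6Σd² / [n(n²−1)] = 1 − 6×18 / (6×35) = 1 − 108/210 ≈ 0.4857

0.4857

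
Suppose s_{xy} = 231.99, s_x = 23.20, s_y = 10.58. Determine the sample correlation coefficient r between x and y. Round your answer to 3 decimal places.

r = Cov(x,y) / (s_x · s_y) = 231.99 / (23.20 × 10.58)
  = 231.99 / 245.4560 ≈ 0.945

0.945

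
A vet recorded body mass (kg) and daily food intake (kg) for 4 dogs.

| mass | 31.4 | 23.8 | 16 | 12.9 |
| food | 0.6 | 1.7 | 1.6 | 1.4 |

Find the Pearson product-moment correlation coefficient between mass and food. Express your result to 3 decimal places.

-0.682

n = 4, Σx = 84.1, Σy = 5.3, Σx² = 1974.81, Σy² = 7.77, Σxy = 102.96
nΣxy − ΣxΣy = 411.84 − 445.73 = -33.89
nΣx² − (Σx)² = 7899.24 − 7072.81 = 826.43; nΣy² − (Σy)² = 31.08 − 28.09 = 2.99
r = -33.89 / √(826.43 × 2.99) = -33.89 / 49.7094 ≈ -0.682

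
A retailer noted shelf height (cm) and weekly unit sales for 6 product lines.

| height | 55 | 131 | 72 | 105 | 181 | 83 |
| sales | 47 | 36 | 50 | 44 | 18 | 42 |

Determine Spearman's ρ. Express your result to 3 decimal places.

Rank height: 1, 5, 2, 4, 6, 3
Rank sales: 5, 2, 6, 4, 1, 3
d = rank(height) − rank(sales): -4, 3, -4, 0, 5, 0; Σd² = 66
ρ = 1 − 6Σd² / [n(n²−1)] = 1 − 6×66 / (6×35) = 1 − 396/210 ≈ -0.886

-0.886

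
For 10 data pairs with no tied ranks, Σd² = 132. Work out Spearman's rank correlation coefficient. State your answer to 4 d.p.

0.2000

ρ = 1 − 6Σd² / [n(n²−1)] = 1 − 6×132 / (10×99)
  = 1 − 792/990 = 1 − 0.80000 ≈ 0.2000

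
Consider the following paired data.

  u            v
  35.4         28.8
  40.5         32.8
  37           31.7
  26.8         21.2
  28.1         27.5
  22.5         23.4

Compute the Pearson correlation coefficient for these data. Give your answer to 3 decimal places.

n = 6, Σu = 190.3, Σv = 165.4, Σu² = 6276.51, Σv² = 4663.42, Σuv = 5388.23
nΣuv − ΣuΣv = 32329.38 − 31475.62 = 853.76
nΣu² − (Σu)² = 37659.06 − 36214.09 = 1444.97; nΣv² − (Σv)² = 27980.52 − 27357.16 = 623.36
r = 853.76 / √(1444.97 × 623.36) = 853.76 / 949.0714 ≈ 0.900

0.900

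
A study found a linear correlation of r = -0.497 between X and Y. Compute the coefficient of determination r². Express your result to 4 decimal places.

0.2470

r² = (-0.497)² = 0.2470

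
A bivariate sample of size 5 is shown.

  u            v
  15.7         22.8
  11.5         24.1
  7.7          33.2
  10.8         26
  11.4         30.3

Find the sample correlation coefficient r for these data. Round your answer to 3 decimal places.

n = 5, Σu = 57.1, Σv = 136.4, Σu² = 684.63, Σv² = 3796.98, Σuv = 1516.97
nΣuv − ΣuΣv = 7584.85 − 7788.44 = -203.59
nΣu² − (Σu)² = 3423.15 − 3260.41 = 162.74; nΣv² − (Σv)² = 18984.9 − 18604.96 = 379.94
r = -203.59 / √(162.74 × 379.94) = -203.59 / 248.6593 ≈ -0.819

-0.819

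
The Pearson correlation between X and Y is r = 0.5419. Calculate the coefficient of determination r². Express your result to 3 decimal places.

0.294

r² = (0.5419)² = 0.294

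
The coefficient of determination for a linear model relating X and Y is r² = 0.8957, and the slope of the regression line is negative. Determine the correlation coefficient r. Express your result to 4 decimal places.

-0.9464

|r| = √0.8957 = 0.9464
The association is negative, so r = −0.9464.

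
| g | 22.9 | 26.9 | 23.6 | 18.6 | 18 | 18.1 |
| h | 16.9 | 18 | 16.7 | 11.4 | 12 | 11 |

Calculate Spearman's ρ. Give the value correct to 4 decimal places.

Rank g: 4, 6, 5, 3, 1, 2
Rank h: 5, 6, 4, 2, 3, 1
d = rank(g) − rank(h): -1, 0, 1, 1, -2, 1; Σd² = 8
ρ = 1 − 6Σd² / [n(n²−1)] = 1 − 6×8 / (6×35) = 1 − 48/210 ≈ 0.7714

0.7714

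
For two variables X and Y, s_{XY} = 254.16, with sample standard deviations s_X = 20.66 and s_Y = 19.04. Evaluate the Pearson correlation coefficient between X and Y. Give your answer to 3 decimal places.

r = Cov(X,Y) / (s_X · s_Y) = 254.16 / (20.66 × 19.04)
  = 254.16 / 393.3664 ≈ 0.646

0.646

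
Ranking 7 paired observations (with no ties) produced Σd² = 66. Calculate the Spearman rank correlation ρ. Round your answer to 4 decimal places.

-0.1786

ρ = 1 − 6Σd² / [n(n²−1)] = 1 − 6×66 / (7×48)
  = 1 − 396/336 = 1 − 1.17857 ≈ -0.1786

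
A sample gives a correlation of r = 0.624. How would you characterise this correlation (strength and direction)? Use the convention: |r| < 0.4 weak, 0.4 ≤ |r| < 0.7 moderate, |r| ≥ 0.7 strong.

moderate positive

r = 0.624 > 0 so the relationship is positive.
|r| = 0.624, which falls in the moderate range.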